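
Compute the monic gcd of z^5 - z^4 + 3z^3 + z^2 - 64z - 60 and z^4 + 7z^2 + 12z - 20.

Euclidean algorithm in ℚ[z]:
  z^5 - z^4 + 3z^3 + z^2 - 64z - 60 = (z - 1)(z^4 + 7z^2 + 12z - 20) + (-4z^3 - 4z^2 - 32z - 80)
  z^4 + 7z^2 + 12z - 20 = (-(1/4)z + 1/4)(-4z^3 - 4z^2 - 32z - 80) + (0)
Last nonzero remainder: -4z^3 - 4z^2 - 32z - 80. Dividing through by -4 gives the monic gcd z^3 + z^2 + 8z + 20.

z^3 + z^2 + 8z + 20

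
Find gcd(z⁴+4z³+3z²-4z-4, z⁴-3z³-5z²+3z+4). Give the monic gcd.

Repeated division with remainder:
  z⁴+4z³+3z²-4z-4 = (z⁴-3z³-5z²+3z+4) + (7z³+8z²-7z-8)
  z⁴-3z³-5z²+3z+4 = ((1/7)z-29/49)(7z³+8z²-7z-8) + ((36/49)z²-36/49)
  7z³+8z²-7z-8 = ((343/36)z+98/9)((36/49)z²-36/49) + (0)
Last nonzero remainder: (36/49)z²-36/49. Dividing through by 36/49 gives the monic gcd z²-1.

z²-1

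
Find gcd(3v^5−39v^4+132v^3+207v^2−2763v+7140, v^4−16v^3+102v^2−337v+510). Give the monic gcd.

v^3−10v^2+42v−85

Euclidean algorithm in ℚ[v]:
  3v^5−39v^4+132v^3+207v^2−2763v+7140 = (3v+9)(v^4−16v^3+102v^2−337v+510) + (−30v^3+300v^2−1260v+2550)
  v^4−16v^3+102v^2−337v+510 = (−(1/30)v+1/5)(−30v^3+300v^2−1260v+2550) + (0)
Last nonzero remainder: −30v^3+300v^2−1260v+2550. Dividing through by −30 gives the monic gcd v^3−10v^2+42v−85.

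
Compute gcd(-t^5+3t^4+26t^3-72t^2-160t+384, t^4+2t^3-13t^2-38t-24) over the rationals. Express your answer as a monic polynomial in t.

Euclidean algorithm in ℚ[t]:
  -t^5+3t^4+26t^3-72t^2-160t+384 = (-t+5)(t^4+2t^3-13t^2-38t-24) + (3t^3-45t^2+6t+504)
  t^4+2t^3-13t^2-38t-24 = ((1/3)t+17/3)(3t^3-45t^2+6t+504) + (240t^2-240t-2880)
  3t^3-45t^2+6t+504 = ((1/80)t-7/40)(240t^2-240t-2880) + (0)
Last nonzero remainder: 240t^2-240t-2880. Dividing through by 240 gives the monic gcd t^2-t-12.

t^2-t-12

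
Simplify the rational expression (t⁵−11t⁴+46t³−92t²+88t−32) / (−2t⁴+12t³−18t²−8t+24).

(−t³+7t²−14t+8)/(2t²−4t−6)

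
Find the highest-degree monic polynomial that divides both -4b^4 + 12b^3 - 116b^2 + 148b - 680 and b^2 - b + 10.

Repeated division with remainder:
  -4b^4 + 12b^3 - 116b^2 + 148b - 680 = (-4b^2 + 8b - 68)(b^2 - b + 10) + (0)
The last nonzero remainder b^2 - b + 10 is already monic.

b^2 - b + 10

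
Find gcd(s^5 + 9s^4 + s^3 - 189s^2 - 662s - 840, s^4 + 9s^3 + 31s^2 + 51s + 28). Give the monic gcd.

s^3 + 8s^2 + 23s + 28

Repeated division with remainder:
  s^5 + 9s^4 + s^3 - 189s^2 - 662s - 840 = (s)(s^4 + 9s^3 + 31s^2 + 51s + 28) + (-30s^3 - 240s^2 - 690s - 840)
  s^4 + 9s^3 + 31s^2 + 51s + 28 = (-(1/30)s - 1/30)(-30s^3 - 240s^2 - 690s - 840) + (0)
Last nonzero remainder: -30s^3 - 240s^2 - 690s - 840. Dividing through by -30 gives the monic gcd s^3 + 8s^2 + 23s + 28.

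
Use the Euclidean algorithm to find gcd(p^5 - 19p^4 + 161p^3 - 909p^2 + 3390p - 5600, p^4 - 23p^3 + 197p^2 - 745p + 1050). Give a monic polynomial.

p^3 - 17p^2 + 95p - 175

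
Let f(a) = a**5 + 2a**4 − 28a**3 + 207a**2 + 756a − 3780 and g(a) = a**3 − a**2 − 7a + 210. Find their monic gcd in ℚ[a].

Euclidean algorithm in ℚ[a]:
  a**5 + 2a**4 − 28a**3 + 207a**2 + 756a − 3780 = (a**2 + 3a − 18)(a**3 − a**2 − 7a + 210) + (0)
The last nonzero remainder a**3 − a**2 − 7a + 210 is already monic.

a**3 − a**2 − 7a + 210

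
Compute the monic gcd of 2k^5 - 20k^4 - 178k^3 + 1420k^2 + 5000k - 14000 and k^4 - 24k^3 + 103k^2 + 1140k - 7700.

k^3 - 13k^2 - 40k + 700

By polynomial division,
  2k^5 - 20k^4 - 178k^3 + 1420k^2 + 5000k - 14000 = (2k + 28)(k^4 - 24k^3 + 103k^2 + 1140k - 7700) + (288k^3 - 3744k^2 - 11520k + 201600)
  k^4 - 24k^3 + 103k^2 + 1140k - 7700 = ((1/288)k - 11/288)(288k^3 - 3744k^2 - 11520k + 201600) + (0)
Last nonzero remainder: 288k^3 - 3744k^2 - 11520k + 201600. Dividing through by 288 gives the monic gcd k^3 - 13k^2 - 40k + 700.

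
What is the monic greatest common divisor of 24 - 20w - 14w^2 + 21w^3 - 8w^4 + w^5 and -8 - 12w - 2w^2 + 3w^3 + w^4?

Apply the Euclidean algorithm:
  w^5 - 8w^4 + 21w^3 - 14w^2 - 20w + 24 = (w - 11)(w^4 + 3w^3 - 2w^2 - 12w - 8) + (56w^3 - 24w^2 - 144w - 64)
  w^4 + 3w^3 - 2w^2 - 12w - 8 = ((1/56)w + 3/49)(56w^3 - 24w^2 - 144w - 64) + ((100/49)w^2 - (100/49)w - 200/49)
  56w^3 - 24w^2 - 144w - 64 = ((686/25)w + 392/25)((100/49)w^2 - (100/49)w - 200/49) + (0)
Last nonzero remainder: (100/49)w^2 - (100/49)w - 200/49. Dividing through by 100/49 gives the monic gcd w^2 - w - 2.

-2 - w + w^2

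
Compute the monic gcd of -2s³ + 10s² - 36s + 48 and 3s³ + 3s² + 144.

By polynomial division,
  -2s³ + 10s² - 36s + 48 = (-2/3)(3s³ + 3s² + 144) + (12s² - 36s + 144)
  3s³ + 3s² + 144 = ((1/4)s + 1)(12s² - 36s + 144) + (0)
Last nonzero remainder: 12s² - 36s + 144. Dividing through by 12 gives the monic gcd s² - 3s + 12.

s² - 3s + 12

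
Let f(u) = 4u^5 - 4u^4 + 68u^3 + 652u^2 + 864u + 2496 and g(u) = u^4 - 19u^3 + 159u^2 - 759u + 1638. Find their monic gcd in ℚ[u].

u^2 - 6u + 39

Apply the Euclidean algorithm:
  4u^5 - 4u^4 + 68u^3 + 652u^2 + 864u + 2496 = (4u + 72)(u^4 - 19u^3 + 159u^2 - 759u + 1638) + (800u^3 - 7760u^2 + 48960u - 115440)
  u^4 - 19u^3 + 159u^2 - 759u + 1638 = ((1/800)u - 93/8000)(800u^3 - 7760u^2 + 48960u - 115440) + ((759/100)u^2 - (2277/50)u + 29601/100)
  800u^3 - 7760u^2 + 48960u - 115440 = ((80000/759)u - 296000/759)((759/100)u^2 - (2277/50)u + 29601/100) + (0)
Last nonzero remainder: (759/100)u^2 - (2277/50)u + 29601/100. Dividing through by 759/100 gives the monic gcd u^2 - 6u + 39.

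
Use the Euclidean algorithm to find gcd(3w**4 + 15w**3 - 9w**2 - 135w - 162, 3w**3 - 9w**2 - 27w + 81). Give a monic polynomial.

Apply the Euclidean algorithm:
  3w**4 + 15w**3 - 9w**2 - 135w - 162 = (w + 8)(3w**3 - 9w**2 - 27w + 81) + (90w**2 - 810)
  3w**3 - 9w**2 - 27w + 81 = ((1/30)w - 1/10)(90w**2 - 810) + (0)
Last nonzero remainder: 90w**2 - 810. Dividing through by 90 gives the monic gcd w**2 - 9.

w**2 - 9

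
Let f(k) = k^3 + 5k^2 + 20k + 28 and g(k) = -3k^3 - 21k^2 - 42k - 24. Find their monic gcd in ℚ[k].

By polynomial division,
  k^3 + 5k^2 + 20k + 28 = (-1/3)(-3k^3 - 21k^2 - 42k - 24) + (-2k^2 + 6k + 20)
  -3k^3 - 21k^2 - 42k - 24 = ((3/2)k + 15)(-2k^2 + 6k + 20) + (-162k - 324)
  -2k^2 + 6k + 20 = ((1/81)k - 5/81)(-162k - 324) + (0)
Last nonzero remainder: -162k - 324. Dividing through by -162 gives the monic gcd k + 2.

k + 2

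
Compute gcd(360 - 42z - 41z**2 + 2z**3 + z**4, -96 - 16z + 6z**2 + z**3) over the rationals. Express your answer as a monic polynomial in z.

24 + 10z + z**2

Euclidean algorithm in ℚ[z]:
  z**4 + 2z**3 - 41z**2 - 42z + 360 = (z - 4)(z**3 + 6z**2 - 16z - 96) + (-z**2 - 10z - 24)
  z**3 + 6z**2 - 16z - 96 = (-z + 4)(-z**2 - 10z - 24) + (0)
Last nonzero remainder: -z**2 - 10z - 24. Dividing through by -1 gives the monic gcd z**2 + 10z + 24.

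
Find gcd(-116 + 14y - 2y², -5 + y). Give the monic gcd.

1

Apply the Euclidean algorithm:
  -2y² + 14y - 116 = (-2y + 4)(y - 5) + (-96)
  y - 5 = (-(1/96)y + 5/96)(-96) + (0)
The last nonzero remainder is the constant -96, so the polynomials are coprime and gcd = 1.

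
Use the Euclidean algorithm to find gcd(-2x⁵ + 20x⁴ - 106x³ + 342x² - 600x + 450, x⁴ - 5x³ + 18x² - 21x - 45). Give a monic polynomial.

Apply the Euclidean algorithm:
  -2x⁵ + 20x⁴ - 106x³ + 342x² - 600x + 450 = (-2x + 10)(x⁴ - 5x³ + 18x² - 21x - 45) + (-20x³ + 120x² - 480x + 900)
  x⁴ - 5x³ + 18x² - 21x - 45 = (-(1/20)x - 1/20)(-20x³ + 120x² - 480x + 900) + (0)
Last nonzero remainder: -20x³ + 120x² - 480x + 900. Dividing through by -20 gives the monic gcd x³ - 6x² + 24x - 45.

x³ - 6x² + 24x - 45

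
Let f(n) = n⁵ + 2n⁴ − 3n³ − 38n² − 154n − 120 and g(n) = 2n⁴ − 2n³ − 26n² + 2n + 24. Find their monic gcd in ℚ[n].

n³ − 13n − 12

Repeated division with remainder:
  n⁵ + 2n⁴ − 3n³ − 38n² − 154n − 120 = ((1/2)n + 3/2)(2n⁴ − 2n³ − 26n² + 2n + 24) + (13n³ − 169n − 156)
  2n⁴ − 2n³ − 26n² + 2n + 24 = ((2/13)n − 2/13)(13n³ − 169n − 156) + (0)
Last nonzero remainder: 13n³ − 169n − 156. Dividing through by 13 gives the monic gcd n³ − 13n − 12.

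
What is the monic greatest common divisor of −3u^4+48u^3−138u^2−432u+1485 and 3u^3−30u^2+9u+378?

Repeated division with remainder:
  −3u^4+48u^3−138u^2−432u+1485 = (−u+6)(3u^3−30u^2+9u+378) + (51u^2−108u−783)
  3u^3−30u^2+9u+378 = ((1/17)u−134/289)(51u^2−108u−783) + ((1440/289)u+4320/289)
  51u^2−108u−783 = ((4913/480)u−8381/160)((1440/289)u+4320/289) + (0)
Last nonzero remainder: (1440/289)u+4320/289. Dividing through by 1440/289 gives the monic gcd u+3.

u+3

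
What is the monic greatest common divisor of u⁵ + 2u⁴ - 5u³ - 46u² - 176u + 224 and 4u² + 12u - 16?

u² + 3u - 4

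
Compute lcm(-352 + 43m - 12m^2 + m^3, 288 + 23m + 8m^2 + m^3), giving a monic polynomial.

Euclidean algorithm in ℚ[m]:
  m^3 - 12m^2 + 43m - 352 = (m^3 + 8m^2 + 23m + 288) + (-20m^2 + 20m - 640)
  m^3 + 8m^2 + 23m + 288 = (-(1/20)m - 9/20)(-20m^2 + 20m - 640) + (0)
Last nonzero remainder: -20m^2 + 20m - 640. Dividing through by -20 gives the monic gcd m^2 - m + 32.
Then lcm(f, g) = f·g / gcd(f, g); expanding and making the result monic gives the answer.

-3168 + 35m - 65m^2 - 3m^3 + m^4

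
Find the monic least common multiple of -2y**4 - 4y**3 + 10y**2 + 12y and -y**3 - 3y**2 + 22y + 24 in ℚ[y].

y**6 + 4y**5 - 25y**4 - 64y**3 + 108y**2 + 144y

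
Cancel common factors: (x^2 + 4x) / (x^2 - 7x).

By polynomial division,
  x^2 + 4x = (x^2 - 7x) + (11x)
  x^2 - 7x = ((1/11)x - 7/11)(11x) + (0)
Last nonzero remainder: 11x. Dividing through by 11 gives the monic gcd x.
Cancel x from numerator and denominator to get the reduced form.

(x + 4)/(x - 7)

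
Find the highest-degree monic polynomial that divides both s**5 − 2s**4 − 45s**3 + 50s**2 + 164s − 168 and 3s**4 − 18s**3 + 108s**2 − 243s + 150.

Apply the Euclidean algorithm:
  s**5 − 2s**4 − 45s**3 + 50s**2 + 164s − 168 = ((1/3)s + 4/3)(3s**4 − 18s**3 + 108s**2 − 243s + 150) + (−57s**3 − 13s**2 + 438s − 368)
  3s**4 − 18s**3 + 108s**2 − 243s + 150 = (−(1/19)s + 355/1083)(−57s**3 − 13s**2 + 438s − 368) + ((146545/1083)s**2 − (146545/361)s + 293090/1083)
  −57s**3 − 13s**2 + 438s − 368 = (−(61731/146545)s − 199272/146545)((146545/1083)s**2 − (146545/361)s + 293090/1083) + (0)
Last nonzero remainder: (146545/1083)s**2 − (146545/361)s + 293090/1083. Dividing through by 146545/1083 gives the monic gcd s**2 − 3s + 2.

s**2 − 3s + 2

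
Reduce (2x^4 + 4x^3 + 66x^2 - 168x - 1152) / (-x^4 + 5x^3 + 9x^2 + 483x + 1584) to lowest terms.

(-2x + 8)/(x - 11)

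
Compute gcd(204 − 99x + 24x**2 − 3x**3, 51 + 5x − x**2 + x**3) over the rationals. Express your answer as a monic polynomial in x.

17 − 4x + x**2

Euclidean algorithm in ℚ[x]:
  −3x**3 + 24x**2 − 99x + 204 = (−3)(x**3 − x**2 + 5x + 51) + (21x**2 − 84x + 357)
  x**3 − x**2 + 5x + 51 = ((1/21)x + 1/7)(21x**2 − 84x + 357) + (0)
Last nonzero remainder: 21x**2 − 84x + 357. Dividing through by 21 gives the monic gcd x**2 − 4x + 17.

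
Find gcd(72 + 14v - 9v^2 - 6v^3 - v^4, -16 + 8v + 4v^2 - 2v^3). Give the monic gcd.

-2 + v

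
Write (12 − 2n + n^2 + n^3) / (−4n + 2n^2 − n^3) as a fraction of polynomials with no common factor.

By polynomial division,
  n^3 + n^2 − 2n + 12 = (−1)(−n^3 + 2n^2 − 4n) + (3n^2 − 6n + 12)
  −n^3 + 2n^2 − 4n = (−(1/3)n)(3n^2 − 6n + 12) + (0)
Last nonzero remainder: 3n^2 − 6n + 12. Dividing through by 3 gives the monic gcd n^2 − 2n + 4.
Cancel n^2 − 2n + 4 from numerator and denominator to get the reduced form.

(−3 − n)/(n)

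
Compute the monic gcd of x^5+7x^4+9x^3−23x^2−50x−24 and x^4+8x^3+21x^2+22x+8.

x^3+6x^2+9x+4

Apply the Euclidean algorithm:
  x^5+7x^4+9x^3−23x^2−50x−24 = (x−1)(x^4+8x^3+21x^2+22x+8) + (−4x^3−24x^2−36x−16)
  x^4+8x^3+21x^2+22x+8 = (−(1/4)x−1/2)(−4x^3−24x^2−36x−16) + (0)
Last nonzero remainder: −4x^3−24x^2−36x−16. Dividing through by −4 gives the monic gcd x^3+6x^2+9x+4.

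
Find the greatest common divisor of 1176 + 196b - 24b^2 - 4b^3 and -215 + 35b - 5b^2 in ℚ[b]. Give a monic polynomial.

Apply the Euclidean algorithm:
  -4b^3 - 24b^2 + 196b + 1176 = ((4/5)b + 52/5)(-5b^2 + 35b - 215) + (4b + 3412)
  -5b^2 + 35b - 215 = (-(5/4)b + 1075)(4b + 3412) + (-3668115)
  4b + 3412 = (-(4/3668115)b - 3412/3668115)(-3668115) + (0)
The last nonzero remainder is the constant -3668115, so the polynomials are coprime and gcd = 1.

1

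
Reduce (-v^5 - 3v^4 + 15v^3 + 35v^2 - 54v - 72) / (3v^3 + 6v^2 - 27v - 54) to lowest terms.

(-v^3 - 3v^2 + 6v + 8)/(3v + 6)

Repeated division with remainder:
  -v^5 - 3v^4 + 15v^3 + 35v^2 - 54v - 72 = (-(1/3)v^2 - (1/3)v + 8/3)(3v^3 + 6v^2 - 27v - 54) + (-8v^2 + 72)
  3v^3 + 6v^2 - 27v - 54 = (-(3/8)v - 3/4)(-8v^2 + 72) + (0)
Last nonzero remainder: -8v^2 + 72. Dividing through by -8 gives the monic gcd v^2 - 9.
Cancel v^2 - 9 from numerator and denominator to get the reduced form.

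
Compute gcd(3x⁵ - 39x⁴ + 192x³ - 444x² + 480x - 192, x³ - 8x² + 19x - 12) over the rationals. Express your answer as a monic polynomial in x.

x² - 5x + 4

Apply the Euclidean algorithm:
  3x⁵ - 39x⁴ + 192x³ - 444x² + 480x - 192 = (3x² - 15x + 15)(x³ - 8x² + 19x - 12) + (-3x² + 15x - 12)
  x³ - 8x² + 19x - 12 = (-(1/3)x + 1)(-3x² + 15x - 12) + (0)
Last nonzero remainder: -3x² + 15x - 12. Dividing through by -3 gives the monic gcd x² - 5x + 4.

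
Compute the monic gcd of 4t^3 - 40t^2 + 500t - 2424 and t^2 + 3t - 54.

By polynomial division,
  4t^3 - 40t^2 + 500t - 2424 = (4t - 52)(t^2 + 3t - 54) + (872t - 5232)
  t^2 + 3t - 54 = ((1/872)t + 9/872)(872t - 5232) + (0)
Last nonzero remainder: 872t - 5232. Dividing through by 872 gives the monic gcd t - 6.

t - 6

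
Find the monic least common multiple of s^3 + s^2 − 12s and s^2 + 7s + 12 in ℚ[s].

s^4 + 4s^3 − 9s^2 − 36s

Apply the Euclidean algorithm:
  s^3 + s^2 − 12s = (s − 6)(s^2 + 7s + 12) + (18s + 72)
  s^2 + 7s + 12 = ((1/18)s + 1/6)(18s + 72) + (0)
Last nonzero remainder: 18s + 72. Dividing through by 18 gives the monic gcd s + 4.
Then lcm(f, g) = f·g / gcd(f, g); expanding and making the result monic gives the answer.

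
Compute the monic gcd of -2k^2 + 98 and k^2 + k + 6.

1

Apply the Euclidean algorithm:
  -2k^2 + 98 = (-2)(k^2 + k + 6) + (2k + 110)
  k^2 + k + 6 = ((1/2)k - 27)(2k + 110) + (2976)
  2k + 110 = ((1/1488)k + 55/1488)(2976) + (0)
The last nonzero remainder is the constant 2976, so the polynomials are coprime and gcd = 1.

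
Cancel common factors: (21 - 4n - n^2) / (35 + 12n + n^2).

(3 - n)/(5 + n)

Euclidean algorithm in ℚ[n]:
  -n^2 - 4n + 21 = (-1)(n^2 + 12n + 35) + (8n + 56)
  n^2 + 12n + 35 = ((1/8)n + 5/8)(8n + 56) + (0)
Last nonzero remainder: 8n + 56. Dividing through by 8 gives the monic gcd n + 7.
Cancel n + 7 from numerator and denominator to get the reduced form.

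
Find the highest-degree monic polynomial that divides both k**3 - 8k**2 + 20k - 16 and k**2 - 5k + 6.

k - 2

By polynomial division,
  k**3 - 8k**2 + 20k - 16 = (k - 3)(k**2 - 5k + 6) + (-k + 2)
  k**2 - 5k + 6 = (-k + 3)(-k + 2) + (0)
Last nonzero remainder: -k + 2. Dividing through by -1 gives the monic gcd k - 2.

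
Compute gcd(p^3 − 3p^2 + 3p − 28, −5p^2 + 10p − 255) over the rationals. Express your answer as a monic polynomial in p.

Repeated division with remainder:
  p^3 − 3p^2 + 3p − 28 = (−(1/5)p + 1/5)(−5p^2 + 10p − 255) + (−50p + 23)
  −5p^2 + 10p − 255 = ((1/10)p − 77/500)(−50p + 23) + (−125729/500)
  −50p + 23 = ((25000/125729)p − 11500/125729)(−125729/500) + (0)
The last nonzero remainder is the constant −125729/500, so the polynomials are coprime and gcd = 1.

1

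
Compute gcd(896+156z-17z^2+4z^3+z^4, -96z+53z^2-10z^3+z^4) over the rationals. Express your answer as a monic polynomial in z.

32-7z+z^2

Euclidean algorithm in ℚ[z]:
  z^4+4z^3-17z^2+156z+896 = (z^4-10z^3+53z^2-96z) + (14z^3-70z^2+252z+896)
  z^4-10z^3+53z^2-96z = ((1/14)z-5/14)(14z^3-70z^2+252z+896) + (10z^2-70z+320)
  14z^3-70z^2+252z+896 = ((7/5)z+14/5)(10z^2-70z+320) + (0)
Last nonzero remainder: 10z^2-70z+320. Dividing through by 10 gives the monic gcd z^2-7z+32.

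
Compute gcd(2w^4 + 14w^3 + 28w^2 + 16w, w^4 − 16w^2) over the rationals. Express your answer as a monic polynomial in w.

Apply the Euclidean algorithm:
  2w^4 + 14w^3 + 28w^2 + 16w = (2)(w^4 − 16w^2) + (14w^3 + 60w^2 + 16w)
  w^4 − 16w^2 = ((1/14)w − 15/49)(14w^3 + 60w^2 + 16w) + ((60/49)w^2 + (240/49)w)
  14w^3 + 60w^2 + 16w = ((343/30)w + 49/15)((60/49)w^2 + (240/49)w) + (0)
Last nonzero remainder: (60/49)w^2 + (240/49)w. Dividing through by 60/49 gives the monic gcd w^2 + 4w.

w^2 + 4w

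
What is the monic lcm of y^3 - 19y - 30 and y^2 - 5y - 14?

y^4 - 7y^3 - 19y^2 + 103y + 210

Apply the Euclidean algorithm:
  y^3 - 19y - 30 = (y + 5)(y^2 - 5y - 14) + (20y + 40)
  y^2 - 5y - 14 = ((1/20)y - 7/20)(20y + 40) + (0)
Last nonzero remainder: 20y + 40. Dividing through by 20 gives the monic gcd y + 2.
Then lcm(f, g) = f·g / gcd(f, g); expanding and making the result monic gives the answer.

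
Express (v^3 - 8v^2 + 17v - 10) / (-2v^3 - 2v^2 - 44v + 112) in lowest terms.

Euclidean algorithm in ℚ[v]:
  v^3 - 8v^2 + 17v - 10 = (-1/2)(-2v^3 - 2v^2 - 44v + 112) + (-9v^2 - 5v + 46)
  -2v^3 - 2v^2 - 44v + 112 = ((2/9)v + 8/81)(-9v^2 - 5v + 46) + (-(4352/81)v + 8704/81)
  -9v^2 - 5v + 46 = ((729/4352)v + 1863/4352)(-(4352/81)v + 8704/81) + (0)
Last nonzero remainder: -(4352/81)v + 8704/81. Dividing through by -4352/81 gives the monic gcd v - 2.
Cancel v - 2 from numerator and denominator to get the reduced form.

(-v^2 + 6v - 5)/(2v^2 + 6v + 56)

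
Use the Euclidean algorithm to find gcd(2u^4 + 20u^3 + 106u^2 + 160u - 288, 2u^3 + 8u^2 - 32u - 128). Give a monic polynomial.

Repeated division with remainder:
  2u^4 + 20u^3 + 106u^2 + 160u - 288 = (u + 6)(2u^3 + 8u^2 - 32u - 128) + (90u^2 + 480u + 480)
  2u^3 + 8u^2 - 32u - 128 = ((1/45)u - 4/135)(90u^2 + 480u + 480) + (-(256/9)u - 1024/9)
  90u^2 + 480u + 480 = (-(405/128)u - 135/32)(-(256/9)u - 1024/9) + (0)
Last nonzero remainder: -(256/9)u - 1024/9. Dividing through by -256/9 gives the monic gcd u + 4.

u + 4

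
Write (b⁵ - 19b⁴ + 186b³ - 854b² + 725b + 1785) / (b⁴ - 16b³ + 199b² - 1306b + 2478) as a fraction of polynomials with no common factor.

(b³ - 9b² + 75b + 85)/(b² - 6b + 118)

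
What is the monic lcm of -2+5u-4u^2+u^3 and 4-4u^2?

-2+3u+u^2-3u^3+u^4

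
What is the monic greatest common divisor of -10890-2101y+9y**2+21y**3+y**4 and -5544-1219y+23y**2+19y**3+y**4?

99+20y+y**2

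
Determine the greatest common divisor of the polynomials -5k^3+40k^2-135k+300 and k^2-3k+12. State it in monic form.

Apply the Euclidean algorithm:
  -5k^3+40k^2-135k+300 = (-5k+25)(k^2-3k+12) + (0)
The last nonzero remainder k^2-3k+12 is already monic.

k^2-3k+12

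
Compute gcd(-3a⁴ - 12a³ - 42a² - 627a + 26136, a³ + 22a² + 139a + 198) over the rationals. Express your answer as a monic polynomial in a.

By polynomial division,
  -3a⁴ - 12a³ - 42a² - 627a + 26136 = (-3a + 54)(a³ + 22a² + 139a + 198) + (-813a² - 7539a + 15444)
  a³ + 22a² + 139a + 198 = (-(1/813)a - 3449/220323)(-813a² - 7539a + 15444) + ((2936070/73441)a + 32296770/73441)
  -813a² - 7539a + 15444 = (-(19902511/978690)a + 5728398/163115)((2936070/73441)a + 32296770/73441) + (0)
Last nonzero remainder: (2936070/73441)a + 32296770/73441. Dividing through by 2936070/73441 gives the monic gcd a + 11.

a + 11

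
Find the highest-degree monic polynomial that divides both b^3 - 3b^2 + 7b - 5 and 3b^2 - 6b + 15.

Euclidean algorithm in ℚ[b]:
  b^3 - 3b^2 + 7b - 5 = ((1/3)b - 1/3)(3b^2 - 6b + 15) + (0)
Last nonzero remainder: 3b^2 - 6b + 15. Dividing through by 3 gives the monic gcd b^2 - 2b + 5.

b^2 - 2b + 5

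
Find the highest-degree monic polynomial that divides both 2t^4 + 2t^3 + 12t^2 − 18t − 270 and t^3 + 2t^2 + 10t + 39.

t + 3

By polynomial division,
  2t^4 + 2t^3 + 12t^2 − 18t − 270 = (2t − 2)(t^3 + 2t^2 + 10t + 39) + (−4t^2 − 76t − 192)
  t^3 + 2t^2 + 10t + 39 = (−(1/4)t + 17/4)(−4t^2 − 76t − 192) + (285t + 855)
  −4t^2 − 76t − 192 = (−(4/285)t − 64/285)(285t + 855) + (0)
Last nonzero remainder: 285t + 855. Dividing through by 285 gives the monic gcd t + 3.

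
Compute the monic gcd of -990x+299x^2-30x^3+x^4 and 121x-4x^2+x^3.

x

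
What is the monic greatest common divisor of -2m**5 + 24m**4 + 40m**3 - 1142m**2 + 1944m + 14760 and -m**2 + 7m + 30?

m**2 - 7m - 30

Euclidean algorithm in ℚ[m]:
  -2m**5 + 24m**4 + 40m**3 - 1142m**2 + 1944m + 14760 = (2m**3 - 10m**2 - 50m + 492)(-m**2 + 7m + 30) + (0)
Last nonzero remainder: -m**2 + 7m + 30. Dividing through by -1 gives the monic gcd m**2 - 7m - 30.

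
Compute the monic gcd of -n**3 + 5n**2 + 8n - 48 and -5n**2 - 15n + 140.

By polynomial division,
  -n**3 + 5n**2 + 8n - 48 = ((1/5)n - 8/5)(-5n**2 - 15n + 140) + (-44n + 176)
  -5n**2 - 15n + 140 = ((5/44)n + 35/44)(-44n + 176) + (0)
Last nonzero remainder: -44n + 176. Dividing through by -44 gives the monic gcd n - 4.

n - 4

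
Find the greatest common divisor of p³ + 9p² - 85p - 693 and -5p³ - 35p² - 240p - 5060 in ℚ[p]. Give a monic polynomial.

p + 11

Apply the Euclidean algorithm:
  p³ + 9p² - 85p - 693 = (-1/5)(-5p³ - 35p² - 240p - 5060) + (2p² - 133p - 1705)
  -5p³ - 35p² - 240p - 5060 = (-(5/2)p - 735/4)(2p² - 133p - 1705) + (-(115765/4)p - 1273415/4)
  2p² - 133p - 1705 = (-(8/115765)p + 124/23153)(-(115765/4)p - 1273415/4) + (0)
Last nonzero remainder: -(115765/4)p - 1273415/4. Dividing through by -115765/4 gives the monic gcd p + 11.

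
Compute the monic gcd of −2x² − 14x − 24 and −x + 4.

1

Apply the Euclidean algorithm:
  −2x² − 14x − 24 = (2x + 22)(−x + 4) + (−112)
  −x + 4 = ((1/112)x − 1/28)(−112) + (0)
The last nonzero remainder is the constant −112, so the polynomials are coprime and gcd = 1.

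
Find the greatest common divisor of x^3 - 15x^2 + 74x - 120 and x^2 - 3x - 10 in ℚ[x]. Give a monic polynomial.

x - 5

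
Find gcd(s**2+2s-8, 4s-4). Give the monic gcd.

1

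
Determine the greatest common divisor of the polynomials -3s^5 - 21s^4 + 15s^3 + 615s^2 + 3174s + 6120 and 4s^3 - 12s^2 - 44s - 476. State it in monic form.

Repeated division with remainder:
  -3s^5 - 21s^4 + 15s^3 + 615s^2 + 3174s + 6120 = (-(3/4)s^2 - (15/2)s - 27)(4s^3 - 12s^2 - 44s - 476) + (-396s^2 - 1584s - 6732)
  4s^3 - 12s^2 - 44s - 476 = (-(1/99)s + 7/99)(-396s^2 - 1584s - 6732) + (0)
Last nonzero remainder: -396s^2 - 1584s - 6732. Dividing through by -396 gives the monic gcd s^2 + 4s + 17.

s^2 + 4s + 17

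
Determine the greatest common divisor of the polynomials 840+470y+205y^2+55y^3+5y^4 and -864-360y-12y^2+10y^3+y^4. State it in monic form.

24+10y+y^2

By polynomial division,
  5y^4+55y^3+205y^2+470y+840 = (5)(y^4+10y^3-12y^2-360y-864) + (5y^3+265y^2+2270y+5160)
  y^4+10y^3-12y^2-360y-864 = ((1/5)y-43/5)(5y^3+265y^2+2270y+5160) + (1813y^2+18130y+43512)
  5y^3+265y^2+2270y+5160 = ((5/1813)y+215/1813)(1813y^2+18130y+43512) + (0)
Last nonzero remainder: 1813y^2+18130y+43512. Dividing through by 1813 gives the monic gcd y^2+10y+24.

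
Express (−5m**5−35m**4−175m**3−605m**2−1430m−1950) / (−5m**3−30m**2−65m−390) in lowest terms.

Euclidean algorithm in ℚ[m]:
  −5m**5−35m**4−175m**3−605m**2−1430m−1950 = (m**2+m+16)(−5m**3−30m**2−65m−390) + (330m**2+4290)
  −5m**3−30m**2−65m−390 = (−(1/66)m−1/11)(330m**2+4290) + (0)
Last nonzero remainder: 330m**2+4290. Dividing through by 330 gives the monic gcd m**2+13.
Cancel m**2+13 from numerator and denominator to get the reduced form.

(m**3+7m**2+22m+30)/(m+6)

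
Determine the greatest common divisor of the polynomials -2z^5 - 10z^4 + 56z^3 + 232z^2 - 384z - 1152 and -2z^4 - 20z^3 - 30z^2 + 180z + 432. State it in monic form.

Euclidean algorithm in ℚ[z]:
  -2z^5 - 10z^4 + 56z^3 + 232z^2 - 384z - 1152 = (z - 5)(-2z^4 - 20z^3 - 30z^2 + 180z + 432) + (-14z^3 - 98z^2 + 84z + 1008)
  -2z^4 - 20z^3 - 30z^2 + 180z + 432 = ((1/7)z + 3/7)(-14z^3 - 98z^2 + 84z + 1008) + (0)
Last nonzero remainder: -14z^3 - 98z^2 + 84z + 1008. Dividing through by -14 gives the monic gcd z^3 + 7z^2 - 6z - 72.

z^3 + 7z^2 - 6z - 72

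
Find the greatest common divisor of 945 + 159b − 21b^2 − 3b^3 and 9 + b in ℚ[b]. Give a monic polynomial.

9 + b

Apply the Euclidean algorithm:
  −3b^3 − 21b^2 + 159b + 945 = (−3b^2 + 6b + 105)(b + 9) + (0)
The last nonzero remainder b + 9 is already monic.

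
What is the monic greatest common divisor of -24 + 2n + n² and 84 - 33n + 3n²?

Euclidean algorithm in ℚ[n]:
  n² + 2n - 24 = (1/3)(3n² - 33n + 84) + (13n - 52)
  3n² - 33n + 84 = ((3/13)n - 21/13)(13n - 52) + (0)
Last nonzero remainder: 13n - 52. Dividing through by 13 gives the monic gcd n - 4.

-4 + n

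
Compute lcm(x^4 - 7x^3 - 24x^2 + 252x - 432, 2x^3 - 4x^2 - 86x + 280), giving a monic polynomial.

x^6 - 5x^5 - 73x^4 + 449x^3 + 912x^2 - 9684x + 15120

Repeated division with remainder:
  x^4 - 7x^3 - 24x^2 + 252x - 432 = ((1/2)x - 5/2)(2x^3 - 4x^2 - 86x + 280) + (9x^2 - 103x + 268)
  2x^3 - 4x^2 - 86x + 280 = ((2/9)x + 170/81)(9x^2 - 103x + 268) + ((5720/81)x - 22880/81)
  9x^2 - 103x + 268 = ((729/5720)x - 5427/5720)((5720/81)x - 22880/81) + (0)
Last nonzero remainder: (5720/81)x - 22880/81. Dividing through by 5720/81 gives the monic gcd x - 4.
Then lcm(f, g) = f·g / gcd(f, g); expanding and making the result monic gives the answer.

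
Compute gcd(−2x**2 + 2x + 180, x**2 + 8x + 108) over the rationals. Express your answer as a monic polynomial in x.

1

Euclidean algorithm in ℚ[x]:
  −2x**2 + 2x + 180 = (−2)(x**2 + 8x + 108) + (18x + 396)
  x**2 + 8x + 108 = ((1/18)x − 7/9)(18x + 396) + (416)
  18x + 396 = ((9/208)x + 99/104)(416) + (0)
The last nonzero remainder is the constant 416, so the polynomials are coprime and gcd = 1.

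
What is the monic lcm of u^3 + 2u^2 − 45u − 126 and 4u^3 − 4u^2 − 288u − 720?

u^4 − 8u^3 − 65u^2 + 324u + 1260

Repeated division with remainder:
  u^3 + 2u^2 − 45u − 126 = (1/4)(4u^3 − 4u^2 − 288u − 720) + (3u^2 + 27u + 54)
  4u^3 − 4u^2 − 288u − 720 = ((4/3)u − 40/3)(3u^2 + 27u + 54) + (0)
Last nonzero remainder: 3u^2 + 27u + 54. Dividing through by 3 gives the monic gcd u^2 + 9u + 18.
Then lcm(f, g) = f·g / gcd(f, g); expanding and making the result monic gives the answer.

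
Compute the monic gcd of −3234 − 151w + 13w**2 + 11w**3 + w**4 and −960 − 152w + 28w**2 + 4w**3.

−6 + w

Euclidean algorithm in ℚ[w]:
  w**4 + 11w**3 + 13w**2 − 151w − 3234 = ((1/4)w + 1)(4w**3 + 28w**2 − 152w − 960) + (23w**2 + 241w − 2274)
  4w**3 + 28w**2 − 152w − 960 = ((4/23)w − 320/529)(23w**2 + 241w − 2274) + ((205920/529)w − 1235520/529)
  23w**2 + 241w − 2274 = ((12167/205920)w + 200491/205920)((205920/529)w − 1235520/529) + (0)
Last nonzero remainder: (205920/529)w − 1235520/529. Dividing through by 205920/529 gives the monic gcd w − 6.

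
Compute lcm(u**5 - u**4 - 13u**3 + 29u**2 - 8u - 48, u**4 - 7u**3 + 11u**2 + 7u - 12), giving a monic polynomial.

u**7 - 6u**6 - 4u**5 + 90u**4 - 205u**3 + 108u**2 + 208u - 192

Repeated division with remainder:
  u**5 - u**4 - 13u**3 + 29u**2 - 8u - 48 = (u + 6)(u**4 - 7u**3 + 11u**2 + 7u - 12) + (18u**3 - 44u**2 - 38u + 24)
  u**4 - 7u**3 + 11u**2 + 7u - 12 = ((1/18)u - 41/162)(18u**3 - 44u**2 - 38u + 24) + ((160/81)u**2 - (320/81)u - 160/27)
  18u**3 - 44u**2 - 38u + 24 = ((729/80)u - 81/20)((160/81)u**2 - (320/81)u - 160/27) + (0)
Last nonzero remainder: (160/81)u**2 - (320/81)u - 160/27. Dividing through by 160/81 gives the monic gcd u**2 - 2u - 3.
Then lcm(f, g) = f·g / gcd(f, g); expanding and making the result monic gives the answer.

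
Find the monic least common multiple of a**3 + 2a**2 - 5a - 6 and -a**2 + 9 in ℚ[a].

a**4 - a**3 - 11a**2 + 9a + 18

Repeated division with remainder:
  a**3 + 2a**2 - 5a - 6 = (-a - 2)(-a**2 + 9) + (4a + 12)
  -a**2 + 9 = (-(1/4)a + 3/4)(4a + 12) + (0)
Last nonzero remainder: 4a + 12. Dividing through by 4 gives the monic gcd a + 3.
Then lcm(f, g) = f·g / gcd(f, g); expanding and making the result monic gives the answer.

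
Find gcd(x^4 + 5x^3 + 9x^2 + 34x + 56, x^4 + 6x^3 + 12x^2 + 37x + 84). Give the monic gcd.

Repeated division with remainder:
  x^4 + 5x^3 + 9x^2 + 34x + 56 = (x^4 + 6x^3 + 12x^2 + 37x + 84) + (−x^3 − 3x^2 − 3x − 28)
  x^4 + 6x^3 + 12x^2 + 37x + 84 = (−x − 3)(−x^3 − 3x^2 − 3x − 28) + (0)
Last nonzero remainder: −x^3 − 3x^2 − 3x − 28. Dividing through by −1 gives the monic gcd x^3 + 3x^2 + 3x + 28.

x^3 + 3x^2 + 3x + 28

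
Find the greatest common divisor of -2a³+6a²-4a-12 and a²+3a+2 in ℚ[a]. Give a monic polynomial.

By polynomial division,
  -2a³+6a²-4a-12 = (-2a+12)(a²+3a+2) + (-36a-36)
  a²+3a+2 = (-(1/36)a-1/18)(-36a-36) + (0)
Last nonzero remainder: -36a-36. Dividing through by -36 gives the monic gcd a+1.

a+1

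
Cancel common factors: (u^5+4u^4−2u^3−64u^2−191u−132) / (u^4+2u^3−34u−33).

(u^2−u−12)/(u−3)

Repeated division with remainder:
  u^5+4u^4−2u^3−64u^2−191u−132 = (u+2)(u^4+2u^3−34u−33) + (−6u^3−30u^2−90u−66)
  u^4+2u^3−34u−33 = (−(1/6)u+1/2)(−6u^3−30u^2−90u−66) + (0)
Last nonzero remainder: −6u^3−30u^2−90u−66. Dividing through by −6 gives the monic gcd u^3+5u^2+15u+11.
Cancel u^3+5u^2+15u+11 from numerator and denominator to get the reduced form.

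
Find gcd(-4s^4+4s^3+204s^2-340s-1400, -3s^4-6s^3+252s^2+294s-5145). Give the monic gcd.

s^2+2s-35

Euclidean algorithm in ℚ[s]:
  -4s^4+4s^3+204s^2-340s-1400 = (4/3)(-3s^4-6s^3+252s^2+294s-5145) + (12s^3-132s^2-732s+5460)
  -3s^4-6s^3+252s^2+294s-5145 = (-(1/4)s-13/4)(12s^3-132s^2-732s+5460) + (-360s^2-720s+12600)
  12s^3-132s^2-732s+5460 = (-(1/30)s+13/30)(-360s^2-720s+12600) + (0)
Last nonzero remainder: -360s^2-720s+12600. Dividing through by -360 gives the monic gcd s^2+2s-35.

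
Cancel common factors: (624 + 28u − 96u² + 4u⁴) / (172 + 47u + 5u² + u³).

(156 − 32u − 16u² + 4u³)/(43 + u + u²)

By polynomial division,
  4u⁴ − 96u² + 28u + 624 = (4u − 20)(u³ + 5u² + 47u + 172) + (−184u² + 280u + 4064)
  u³ + 5u² + 47u + 172 = (−(1/184)u − 75/2116)(−184u² + 280u + 4064) + ((41797/529)u + 167188/529)
  −184u² + 280u + 4064 = (−(97336/41797)u + 537464/41797)((41797/529)u + 167188/529) + (0)
Last nonzero remainder: (41797/529)u + 167188/529. Dividing through by 41797/529 gives the monic gcd u + 4.
Cancel u + 4 from numerator and denominator to get the reduced form.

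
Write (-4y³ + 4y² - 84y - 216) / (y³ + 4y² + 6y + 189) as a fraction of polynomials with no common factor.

Euclidean algorithm in ℚ[y]:
  -4y³ + 4y² - 84y - 216 = (-4)(y³ + 4y² + 6y + 189) + (20y² - 60y + 540)
  y³ + 4y² + 6y + 189 = ((1/20)y + 7/20)(20y² - 60y + 540) + (0)
Last nonzero remainder: 20y² - 60y + 540. Dividing through by 20 gives the monic gcd y² - 3y + 27.
Cancel y² - 3y + 27 from numerator and denominator to get the reduced form.

(-4y - 8)/(y + 7)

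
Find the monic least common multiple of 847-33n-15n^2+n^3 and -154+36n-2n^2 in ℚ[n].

-5929+1078n+72n^2-22n^3+n^4

Repeated division with remainder:
  n^3-15n^2-33n+847 = (-(1/2)n-3/2)(-2n^2+36n-154) + (-56n+616)
  -2n^2+36n-154 = ((1/28)n-1/4)(-56n+616) + (0)
Last nonzero remainder: -56n+616. Dividing through by -56 gives the monic gcd n-11.
Then lcm(f, g) = f·g / gcd(f, g); expanding and making the result monic gives the answer.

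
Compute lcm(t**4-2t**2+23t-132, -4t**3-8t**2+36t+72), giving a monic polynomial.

t**6+5t**5+4t**4+13t**3-29t**2-522t-792

Repeated division with remainder:
  t**4-2t**2+23t-132 = (-(1/4)t+1/2)(-4t**3-8t**2+36t+72) + (11t**2+23t-168)
  -4t**3-8t**2+36t+72 = (-(4/11)t+4/121)(11t**2+23t-168) + (-(3128/121)t+9384/121)
  11t**2+23t-168 = (-(1331/3128)t-847/391)(-(3128/121)t+9384/121) + (0)
Last nonzero remainder: -(3128/121)t+9384/121. Dividing through by -3128/121 gives the monic gcd t-3.
Then lcm(f, g) = f·g / gcd(f, g); expanding and making the result monic gives the answer.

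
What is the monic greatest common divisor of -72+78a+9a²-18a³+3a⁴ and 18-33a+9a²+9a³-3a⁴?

Euclidean algorithm in ℚ[a]:
  3a⁴-18a³+9a²+78a-72 = (-1)(-3a⁴+9a³+9a²-33a+18) + (-9a³+18a²+45a-54)
  -3a⁴+9a³+9a²-33a+18 = ((1/3)a-1/3)(-9a³+18a²+45a-54) + (0)
Last nonzero remainder: -9a³+18a²+45a-54. Dividing through by -9 gives the monic gcd a³-2a²-5a+6.

6-5a-2a²+a³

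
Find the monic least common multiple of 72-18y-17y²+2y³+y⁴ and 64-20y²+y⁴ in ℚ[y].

By polynomial division,
  y⁴+2y³-17y²-18y+72 = (y⁴-20y²+64) + (2y³+3y²-18y+8)
  y⁴-20y²+64 = ((1/2)y-3/4)(2y³+3y²-18y+8) + (-(35/4)y²-(35/2)y+70)
  2y³+3y²-18y+8 = (-(8/35)y+4/35)(-(35/4)y²-(35/2)y+70) + (0)
Last nonzero remainder: -(35/4)y²-(35/2)y+70. Dividing through by -35/4 gives the monic gcd y²+2y-8.
Then lcm(f, g) = f·g / gcd(f, g); expanding and making the result monic gives the answer.

-576+244y²-29y⁴+y⁶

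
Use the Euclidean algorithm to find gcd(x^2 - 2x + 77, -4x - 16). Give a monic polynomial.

1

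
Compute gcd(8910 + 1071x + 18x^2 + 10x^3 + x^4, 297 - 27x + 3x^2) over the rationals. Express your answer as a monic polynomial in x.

99 - 9x + x^2

Apply the Euclidean algorithm:
  x^4 + 10x^3 + 18x^2 + 1071x + 8910 = ((1/3)x^2 + (19/3)x + 30)(3x^2 - 27x + 297) + (0)
Last nonzero remainder: 3x^2 - 27x + 297. Dividing through by 3 gives the monic gcd x^2 - 9x + 99.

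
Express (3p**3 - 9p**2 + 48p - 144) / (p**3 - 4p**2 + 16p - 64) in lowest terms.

(3p - 9)/(p - 4)

Euclidean algorithm in ℚ[p]:
  3p**3 - 9p**2 + 48p - 144 = (3)(p**3 - 4p**2 + 16p - 64) + (3p**2 + 48)
  p**3 - 4p**2 + 16p - 64 = ((1/3)p - 4/3)(3p**2 + 48) + (0)
Last nonzero remainder: 3p**2 + 48. Dividing through by 3 gives the monic gcd p**2 + 16.
Cancel p**2 + 16 from numerator and denominator to get the reduced form.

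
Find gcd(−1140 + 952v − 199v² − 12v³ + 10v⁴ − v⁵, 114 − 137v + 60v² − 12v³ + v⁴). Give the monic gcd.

Repeated division with remainder:
  −v⁵ + 10v⁴ − 12v³ − 199v² + 952v − 1140 = (−v − 2)(v⁴ − 12v³ + 60v² − 137v + 114) + (24v³ − 216v² + 792v − 912)
  v⁴ − 12v³ + 60v² − 137v + 114 = ((1/24)v − 1/8)(24v³ − 216v² + 792v − 912) + (0)
Last nonzero remainder: 24v³ − 216v² + 792v − 912. Dividing through by 24 gives the monic gcd v³ − 9v² + 33v − 38.

−38 + 33v − 9v² + v³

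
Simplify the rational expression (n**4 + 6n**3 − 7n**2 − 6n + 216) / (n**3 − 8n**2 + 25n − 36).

(n**2 + 10n + 24)/(n − 4)

Apply the Euclidean algorithm:
  n**4 + 6n**3 − 7n**2 − 6n + 216 = (n + 14)(n**3 − 8n**2 + 25n − 36) + (80n**2 − 320n + 720)
  n**3 − 8n**2 + 25n − 36 = ((1/80)n − 1/20)(80n**2 − 320n + 720) + (0)
Last nonzero remainder: 80n**2 − 320n + 720. Dividing through by 80 gives the monic gcd n**2 − 4n + 9.
Cancel n**2 − 4n + 9 from numerator and denominator to get the reduced form.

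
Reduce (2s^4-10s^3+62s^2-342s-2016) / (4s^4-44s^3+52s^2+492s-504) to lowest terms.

(s^2-s+48)/(2s^2-14s+12)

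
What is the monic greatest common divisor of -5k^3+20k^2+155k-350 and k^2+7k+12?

1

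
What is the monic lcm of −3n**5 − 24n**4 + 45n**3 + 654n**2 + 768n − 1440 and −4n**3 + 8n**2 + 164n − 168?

By polynomial division,
  −3n**5 − 24n**4 + 45n**3 + 654n**2 + 768n − 1440 = ((3/4)n**2 + (15/2)n + 69/2)(−4n**3 + 8n**2 + 164n − 168) + (−726n**2 − 3630n + 4356)
  −4n**3 + 8n**2 + 164n − 168 = ((2/363)n − 14/363)(−726n**2 − 3630n + 4356) + (0)
Last nonzero remainder: −726n**2 − 3630n + 4356. Dividing through by −726 gives the monic gcd n**2 + 5n − 6.
Then lcm(f, g) = f·g / gcd(f, g); expanding and making the result monic gives the answer.

n**6 + n**5 − 71n**4 − 113n**3 + 1270n**2 + 2272n − 3360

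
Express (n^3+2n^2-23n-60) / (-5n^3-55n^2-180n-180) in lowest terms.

Euclidean algorithm in ℚ[n]:
  n^3+2n^2-23n-60 = (-1/5)(-5n^3-55n^2-180n-180) + (-9n^2-59n-96)
  -5n^3-55n^2-180n-180 = ((5/9)n+200/81)(-9n^2-59n-96) + ((1540/81)n+1540/27)
  -9n^2-59n-96 = (-(729/1540)n-648/385)((1540/81)n+1540/27) + (0)
Last nonzero remainder: (1540/81)n+1540/27. Dividing through by 1540/81 gives the monic gcd n+3.
Cancel n+3 from numerator and denominator to get the reduced form.

(-n^2+n+20)/(5n^2+40n+60)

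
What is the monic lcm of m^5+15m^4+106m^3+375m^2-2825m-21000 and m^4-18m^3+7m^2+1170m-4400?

Euclidean algorithm in ℚ[m]:
  m^5+15m^4+106m^3+375m^2-2825m-21000 = (m+33)(m^4-18m^3+7m^2+1170m-4400) + (693m^3-1026m^2-37035m+124200)
  m^4-18m^3+7m^2+1170m-4400 = ((1/693)m-424/17787)(693m^3-1026m^2-37035m+124200) + ((213350/5929)m^2+(640050/5929)m-8534000/5929)
  693m^3-1026m^2-37035m+124200 = ((4108797/213350)m-3681909/42670)((213350/5929)m^2+(640050/5929)m-8534000/5929) + (0)
Last nonzero remainder: (213350/5929)m^2+(640050/5929)m-8534000/5929. Dividing through by 213350/5929 gives the monic gcd m^2+3m-40.
Then lcm(f, g) = f·g / gcd(f, g); expanding and making the result monic gives the answer.

m^7-6m^6-99m^5-201m^4+960m^3+79575m^2+130250m-2310000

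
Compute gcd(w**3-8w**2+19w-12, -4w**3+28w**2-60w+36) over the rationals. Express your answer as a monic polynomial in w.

w**2-4w+3

Repeated division with remainder:
  w**3-8w**2+19w-12 = (-1/4)(-4w**3+28w**2-60w+36) + (-w**2+4w-3)
  -4w**3+28w**2-60w+36 = (4w-12)(-w**2+4w-3) + (0)
Last nonzero remainder: -w**2+4w-3. Dividing through by -1 gives the monic gcd w**2-4w+3.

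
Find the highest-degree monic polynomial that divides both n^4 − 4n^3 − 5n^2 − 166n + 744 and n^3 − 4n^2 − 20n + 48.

Apply the Euclidean algorithm:
  n^4 − 4n^3 − 5n^2 − 166n + 744 = (n)(n^3 − 4n^2 − 20n + 48) + (15n^2 − 214n + 744)
  n^3 − 4n^2 − 20n + 48 = ((1/15)n + 154/225)(15n^2 − 214n + 744) + ((17296/225)n − 34592/75)
  15n^2 − 214n + 744 = ((3375/17296)n − 6975/4324)((17296/225)n − 34592/75) + (0)
Last nonzero remainder: (17296/225)n − 34592/75. Dividing through by 17296/225 gives the monic gcd n − 6.

n − 6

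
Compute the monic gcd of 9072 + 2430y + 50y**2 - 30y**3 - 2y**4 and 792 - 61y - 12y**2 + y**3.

Euclidean algorithm in ℚ[y]:
  -2y**4 - 30y**3 + 50y**2 + 2430y + 9072 = (-2y - 54)(y**3 - 12y**2 - 61y + 792) + (-720y**2 + 720y + 51840)
  y**3 - 12y**2 - 61y + 792 = (-(1/720)y + 11/720)(-720y**2 + 720y + 51840) + (0)
Last nonzero remainder: -720y**2 + 720y + 51840. Dividing through by -720 gives the monic gcd y**2 - y - 72.

-72 - y + y**2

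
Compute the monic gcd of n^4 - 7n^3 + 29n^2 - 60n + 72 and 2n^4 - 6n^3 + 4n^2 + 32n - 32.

n^2 - 4n + 8

Apply the Euclidean algorithm:
  n^4 - 7n^3 + 29n^2 - 60n + 72 = (1/2)(2n^4 - 6n^3 + 4n^2 + 32n - 32) + (-4n^3 + 27n^2 - 76n + 88)
  2n^4 - 6n^3 + 4n^2 + 32n - 32 = (-(1/2)n - 15/8)(-4n^3 + 27n^2 - 76n + 88) + ((133/8)n^2 - (133/2)n + 133)
  -4n^3 + 27n^2 - 76n + 88 = (-(32/133)n + 88/133)((133/8)n^2 - (133/2)n + 133) + (0)
Last nonzero remainder: (133/8)n^2 - (133/2)n + 133. Dividing through by 133/8 gives the monic gcd n^2 - 4n + 8.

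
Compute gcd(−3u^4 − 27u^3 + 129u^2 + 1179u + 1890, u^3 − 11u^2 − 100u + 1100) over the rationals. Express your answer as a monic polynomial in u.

u + 10

Apply the Euclidean algorithm:
  −3u^4 − 27u^3 + 129u^2 + 1179u + 1890 = (−3u − 60)(u^3 − 11u^2 − 100u + 1100) + (−831u^2 − 1521u + 67890)
  u^3 − 11u^2 − 100u + 1100 = (−(1/831)u + 3554/230187)(−831u^2 − 1521u + 67890) + ((397488/76729)u + 3974880/76729)
  −831u^2 − 1521u + 67890 = (−(21253933/132496)u + 173637727/132496)((397488/76729)u + 3974880/76729) + (0)
Last nonzero remainder: (397488/76729)u + 3974880/76729. Dividing through by 397488/76729 gives the monic gcd u + 10.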